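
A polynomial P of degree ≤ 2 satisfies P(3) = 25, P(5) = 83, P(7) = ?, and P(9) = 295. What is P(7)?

The 3 known points determine the degree-2 polynomial uniquely.
Write P(s) = as^2 + bs + c. Substituting each data point gives a linear system:
  9a + 3b + c = 25
  25a + 5b + c = 83
  81a + 9b + c = 295
Solving the system yields a = 4, b = -3, c = -2.
So P(s) = 4s² - 3s - 2.
Then P(7) = 173.

173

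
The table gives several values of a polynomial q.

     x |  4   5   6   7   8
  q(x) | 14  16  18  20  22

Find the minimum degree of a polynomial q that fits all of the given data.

Forward differences of the values at x = 4, 5, 6, 7, 8:
  q  : 14  16  18  20  22
  Δ  : 2  2  2  2
  Δ^2: 0  0  0
  Δ^3: 0  0
  Δ^4: 0
The first differences are constant (2) and nonzero, while all higher differences vanish, so the minimal degree is 1.

1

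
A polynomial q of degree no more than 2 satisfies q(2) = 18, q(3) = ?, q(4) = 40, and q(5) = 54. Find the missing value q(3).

28

On equispaced nodes a degree-2 polynomial has vanishing third forward difference, so
  - q(2) + 3·q(3) - 3·q(4) + q(5) = 0.
Substituting the known values and solving for q(3):
  3·q(3) = 84
  q(3) = 28.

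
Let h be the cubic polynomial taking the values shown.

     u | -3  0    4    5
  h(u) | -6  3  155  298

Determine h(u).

h(u) = 2u^3 + 3u^2 - 6u + 3

Write h(u) = au^3 + bu^2 + cu + d. Substituting each data point gives a linear system:
  -27a + 9b - 3c + d = -6
  d = 3
  64a + 16b + 4c + d = 155
  125a + 25b + 5c + d = 298
Solving the system yields a = 2, b = 3, c = -6, d = 3.
So h(u) = 2u^3 + 3u^2 - 6u + 3.
Check: h(-3) = -6. ✓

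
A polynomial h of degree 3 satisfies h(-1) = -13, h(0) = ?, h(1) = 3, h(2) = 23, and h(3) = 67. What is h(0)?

-5

The 4 known points determine the degree-3 polynomial uniquely.
Write h(t) = at^3 + bt^2 + ct + d. Substituting each data point gives a linear system:
  -a + b - c + d = -13
  a + b + c + d = 3
  8a + 4b + 2c + d = 23
  27a + 9b + 3c + d = 67
Solving the system yields a = 2, b = 0, c = 6, d = -5.
So h(t) = 2t³ + 6t - 5.
Then h(0) = -5.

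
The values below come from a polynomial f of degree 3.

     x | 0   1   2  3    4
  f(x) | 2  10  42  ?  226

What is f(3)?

110

The 4 known points determine the degree-3 polynomial uniquely.
Write f(x) = ax^3 + bx^2 + cx + d. Substituting each data point gives a linear system:
  d = 2
  a + b + c + d = 10
  8a + 4b + 2c + d = 42
  64a + 16b + 4c + d = 226
Solving the system yields a = 2, b = 6, c = 0, d = 2.
So f(x) = 2x^3 + 6x^2 + 2.
Then f(3) = 110.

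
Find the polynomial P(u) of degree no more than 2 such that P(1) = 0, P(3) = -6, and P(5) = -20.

Using the Lagrange interpolation formula with nodes 1, 3, 5:
  L_0(u) = (u - 3)(u - 5) / 8
  L_1(u) = (u - 1)(u - 5) / -4
  L_2(u) = (u - 1)(u - 3) / 8
Then P(u) = 0·L_0(u) - 6·L_1(u) - 20·L_2(u).
Expanding and collecting terms gives P(u) = -u^2 + u.
Check: P(1) = 0. ✓

P(u) = -u^2 + u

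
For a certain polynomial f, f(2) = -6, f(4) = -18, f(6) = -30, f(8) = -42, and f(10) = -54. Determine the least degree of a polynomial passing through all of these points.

Forward differences of the values at x = 2, 4, 6, 8, 10:
  f  : -6  -18  -30  -42  -54
  Δ  : -12  -12  -12  -12
  Δ^2: 0  0  0
  Δ^3: 0  0
  Δ^4: 0
The first differences are constant (-12) and nonzero, while all higher differences vanish, so the minimal degree is 1.

1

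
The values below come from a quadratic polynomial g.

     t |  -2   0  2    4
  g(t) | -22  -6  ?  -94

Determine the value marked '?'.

-30

The 3 known points determine the degree-2 polynomial uniquely.
Write g(t) = at^2 + bt + c. Substituting each data point gives a linear system:
  4a - 2b + c = -22
  c = -6
  16a + 4b + c = -94
Solving the system yields a = -5, b = -2, c = -6.
So g(t) = -5t² - 2t - 6.
Then g(2) = -30.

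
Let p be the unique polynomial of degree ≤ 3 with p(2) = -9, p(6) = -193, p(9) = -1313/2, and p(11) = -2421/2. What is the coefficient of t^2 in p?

3/2

Write p(t) = at^3 + bt^2 + ct + d. Substituting each data point gives a linear system:
  8a + 4b + 2c + d = -9
  216a + 36b + 6c + d = -193
  729a + 81b + 9c + d = -1313/2
  1331a + 121b + 11c + d = -2421/2
Solving the system yields a = -1, b = 3/2, c = -6, d = 5.
So p(t) = -t^3 + (3/2)t^2 - 6t + 5.
The coefficient of t^2 is 3/2.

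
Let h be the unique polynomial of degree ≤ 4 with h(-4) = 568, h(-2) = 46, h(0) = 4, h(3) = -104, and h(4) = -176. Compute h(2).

-38

Using the Lagrange interpolation formula with nodes -4, -2, 0, 3, 4:
  L_0(t) = (t + 2)t(t - 3)(t - 4) / 448
  L_1(t) = (t + 4)t(t - 3)(t - 4) / -120
  L_2(t) = (t + 4)(t + 2)(t - 3)(t - 4) / 96
  L_3(t) = (t + 4)(t + 2)t(t - 4) / -105
  L_4(t) = (t + 4)(t + 2)t(t - 3) / 192
Then h(t) = 568·L_0(t) + 46·L_1(t) + 4·L_2(t) - 104·L_3(t) - 176·L_4(t).
Expanding and collecting terms gives h(t) = t^4 - 6t^3 - 4t^2 + 3t + 4.
Evaluating at t = 2: h(2) = -38.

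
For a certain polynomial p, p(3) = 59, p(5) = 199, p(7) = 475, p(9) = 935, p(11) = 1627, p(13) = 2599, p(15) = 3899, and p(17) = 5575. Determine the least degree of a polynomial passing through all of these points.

Forward differences of the values at t = 3, 5, 7, 9, 11, 13, 15, 17:
  p  : 59  199  475  935  1627  2599  3899  5575
  Δ  : 140  276  460  692  972  1300  1676
  Δ^2: 136  184  232  280  328  376
  Δ^3: 48  48  48  48  48
  Δ^4: 0  0  0  0
  Δ^5: 0  0  0
  Δ^6: 0  0
  Δ^7: 0
The third differences are constant (48) and nonzero, while all higher differences vanish, so the minimal degree is 3.

3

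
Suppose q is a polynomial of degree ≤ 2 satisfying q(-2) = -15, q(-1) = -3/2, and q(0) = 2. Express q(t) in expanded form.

Write q(t) = at^2 + bt + c. Substituting each data point gives a linear system:
  4a - 2b + c = -15
  a - b + c = -3/2
  c = 2
Solving the system yields a = -5, b = -3/2, c = 2.
So q(t) = -5t^2 - (3/2)t + 2.
Check: q(0) = 2. ✓

q(t) = -5t^2 - (3/2)t + 2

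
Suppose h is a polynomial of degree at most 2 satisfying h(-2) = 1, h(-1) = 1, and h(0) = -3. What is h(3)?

Write h(x) = ax^2 + bx + c. Substituting each data point gives a linear system:
  4a - 2b + c = 1
  a - b + c = 1
  c = -3
Solving the system yields a = -2, b = -6, c = -3.
So h(x) = -2x^2 - 6x - 3.
Then h(3) = -39.

-39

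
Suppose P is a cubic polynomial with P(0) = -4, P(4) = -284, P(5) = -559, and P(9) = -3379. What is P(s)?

P(s) = -5s^3 + 4s^2 - 6s - 4

Write P(s) = as^3 + bs^2 + cs + d. Substituting each data point gives a linear system:
  d = -4
  64a + 16b + 4c + d = -284
  125a + 25b + 5c + d = -559
  729a + 81b + 9c + d = -3379
Solving the system yields a = -5, b = 4, c = -6, d = -4.
So P(s) = -5s³ + 4s² - 6s - 4.
Check: P(9) = -3379. ✓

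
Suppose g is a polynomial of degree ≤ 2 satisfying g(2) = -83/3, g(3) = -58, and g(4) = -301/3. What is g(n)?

Write g(n) = an^2 + bn + c. Substituting each data point gives a linear system:
  4a + 2b + c = -83/3
  9a + 3b + c = -58
  16a + 4b + c = -301/3
Solving the system yields a = -6, b = -1/3, c = -3.
So g(n) = -6n^2 - (1/3)n - 3.
Check: g(3) = -58. ✓

g(n) = -6n^2 - (1/3)n - 3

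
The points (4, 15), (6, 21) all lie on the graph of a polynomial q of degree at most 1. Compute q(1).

6

Using the Lagrange interpolation formula with nodes 4, 6:
  L_0(x) = (x - 6) / -2
  L_1(x) = (x - 4) / 2
Then q(x) = 15·L_0(x) + 21·L_1(x).
Expanding and collecting terms gives q(x) = 3x + 3.
Evaluating at x = 1: q(1) = 6.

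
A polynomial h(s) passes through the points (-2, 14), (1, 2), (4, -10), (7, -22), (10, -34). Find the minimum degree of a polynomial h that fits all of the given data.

1

Forward differences of the values at s = -2, 1, 4, 7, 10:
  h  : 14  2  -10  -22  -34
  Δ  : -12  -12  -12  -12
  Δ^2: 0  0  0
  Δ^3: 0  0
  Δ^4: 0
The first differences are constant (-12) and nonzero, while all higher differences vanish, so the minimal degree is 1.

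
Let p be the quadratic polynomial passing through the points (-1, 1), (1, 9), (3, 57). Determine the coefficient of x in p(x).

Write p(x) = ax^2 + bx + c. Substituting each data point gives a linear system:
  a - b + c = 1
  a + b + c = 9
  9a + 3b + c = 57
Solving the system yields a = 5, b = 4, c = 0.
So p(x) = 5x² + 4x.
The coefficient of x is 4.

4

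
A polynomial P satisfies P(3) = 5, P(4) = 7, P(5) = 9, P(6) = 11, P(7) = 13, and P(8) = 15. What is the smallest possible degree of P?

Forward differences of the values at u = 3, 4, 5, 6, 7, 8:
  P  : 5  7  9  11  13  15
  Δ  : 2  2  2  2  2
  Δ^2: 0  0  0  0
  Δ^3: 0  0  0
  Δ^4: 0  0
  Δ^5: 0
The first differences are constant (2) and nonzero, while all higher differences vanish, so the minimal degree is 1.

1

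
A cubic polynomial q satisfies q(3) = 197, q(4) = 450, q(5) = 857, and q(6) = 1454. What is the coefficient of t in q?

-4

Write q(t) = at^3 + bt^2 + ct + d. Substituting each data point gives a linear system:
  27a + 9b + 3c + d = 197
  64a + 16b + 4c + d = 450
  125a + 25b + 5c + d = 857
  216a + 36b + 6c + d = 1454
Solving the system yields a = 6, b = 5, c = -4, d = 2.
So q(t) = 6t³ + 5t² - 4t + 2.
The coefficient of t is -4.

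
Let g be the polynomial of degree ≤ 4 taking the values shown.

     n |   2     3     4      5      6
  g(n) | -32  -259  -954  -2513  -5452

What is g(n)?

Using the Lagrange interpolation formula with nodes 2, 3, 4, 5, 6:
  L_0(n) = (n - 3)(n - 4)(n - 5)(n - 6) / 24
  L_1(n) = (n - 2)(n - 4)(n - 5)(n - 6) / -6
  L_2(n) = (n - 2)(n - 3)(n - 5)(n - 6) / 4
  L_3(n) = (n - 2)(n - 3)(n - 4)(n - 6) / -6
  L_4(n) = (n - 2)(n - 3)(n - 4)(n - 5) / 24
Then g(n) = -32·L_0(n) - 259·L_1(n) - 954·L_2(n) - 2513·L_3(n) - 5452·L_4(n).
Expanding and collecting terms gives g(n) = -5n^4 + 4n^3 + 5n^2 - 3n + 2.
Check: g(4) = -954. ✓

g(n) = -5n^4 + 4n^3 + 5n^2 - 3n + 2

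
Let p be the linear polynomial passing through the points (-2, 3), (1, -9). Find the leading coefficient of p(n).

-4

Write p(n) = an + b. Substituting each data point gives a linear system:
  -2a + b = 3
  a + b = -9
Solving the system yields a = -4, b = -5.
So p(n) = -4n - 5.
The leading coefficient is -4.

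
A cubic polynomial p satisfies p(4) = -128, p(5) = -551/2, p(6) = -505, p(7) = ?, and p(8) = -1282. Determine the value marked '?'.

The 4 known points determine the degree-3 polynomial uniquely.
Write p(x) = ax^3 + bx^2 + cx + d. Substituting each data point gives a linear system:
  64a + 16b + 4c + d = -128
  125a + 25b + 5c + d = -551/2
  216a + 36b + 6c + d = -505
  512a + 64b + 8c + d = -1282
Solving the system yields a = -3, b = 4, c = -1/2, d = 2.
So p(x) = -3x^3 + 4x^2 - (1/2)x + 2.
Then p(7) = -1669/2.

-1669/2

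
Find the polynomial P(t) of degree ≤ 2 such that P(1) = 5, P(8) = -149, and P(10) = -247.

P(t) = -3t^2 + 5t + 3

Write P(t) = at^2 + bt + c. Substituting each data point gives a linear system:
  a + b + c = 5
  64a + 8b + c = -149
  100a + 10b + c = -247
Solving the system yields a = -3, b = 5, c = 3.
So P(t) = -3t² + 5t + 3.
Check: P(1) = 5. ✓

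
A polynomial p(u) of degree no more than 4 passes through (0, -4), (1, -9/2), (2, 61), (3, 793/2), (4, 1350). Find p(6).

Using the Lagrange interpolation formula with nodes 0, 1, 2, 3, 4:
  L_0(u) = (u - 1)(u - 2)(u - 3)(u - 4) / 24
  L_1(u) = u(u - 2)(u - 3)(u - 4) / -6
  L_2(u) = u(u - 1)(u - 3)(u - 4) / 4
  L_3(u) = u(u - 1)(u - 2)(u - 4) / -6
  L_4(u) = u(u - 1)(u - 2)(u - 3) / 24
Then p(u) = -4·L_0(u) - 9/2·L_1(u) + 61·L_2(u) + 793/2·L_3(u) + 1350·L_4(u).
Expanding and collecting terms gives p(u) = 6u^4 - 2u^3 - 3u^2 - (3/2)u - 4.
Evaluating at u = 6: p(6) = 7223.

7223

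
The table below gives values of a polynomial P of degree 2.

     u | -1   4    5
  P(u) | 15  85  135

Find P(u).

P(u) = 6u^2 - 4u + 5

Write P(u) = au^2 + bu + c. Substituting each data point gives a linear system:
  a - b + c = 15
  16a + 4b + c = 85
  25a + 5b + c = 135
Solving the system yields a = 6, b = -4, c = 5.
So P(u) = 6u^2 - 4u + 5.
Check: P(5) = 135. ✓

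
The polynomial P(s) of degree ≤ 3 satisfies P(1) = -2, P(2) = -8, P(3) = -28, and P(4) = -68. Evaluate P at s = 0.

-4

Using the Lagrange interpolation formula with nodes 1, 2, 3, 4:
  L_0(s) = (s - 2)(s - 3)(s - 4) / -6
  L_1(s) = (s - 1)(s - 3)(s - 4) / 2
  L_2(s) = (s - 1)(s - 2)(s - 4) / -2
  L_3(s) = (s - 1)(s - 2)(s - 3) / 6
Then P(s) = -2·L_0(s) - 8·L_1(s) - 28·L_2(s) - 68·L_3(s).
Expanding and collecting terms gives P(s) = -s^3 - s^2 + 4s - 4.
Evaluating at s = 0: P(0) = -4.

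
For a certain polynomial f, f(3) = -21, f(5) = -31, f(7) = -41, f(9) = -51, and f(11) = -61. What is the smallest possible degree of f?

1

Forward differences of the values at s = 3, 5, 7, 9, 11:
  f  : -21  -31  -41  -51  -61
  Δ  : -10  -10  -10  -10
  Δ^2: 0  0  0
  Δ^3: 0  0
  Δ^4: 0
The first differences are constant (-10) and nonzero, while all higher differences vanish, so the minimal degree is 1.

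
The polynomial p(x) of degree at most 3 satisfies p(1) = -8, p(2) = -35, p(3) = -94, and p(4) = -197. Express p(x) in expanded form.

p(x) = -2x^3 - 4x^2 - x - 1

Using the Lagrange interpolation formula with nodes 1, 2, 3, 4:
  L_0(x) = (x - 2)(x - 3)(x - 4) / -6
  L_1(x) = (x - 1)(x - 3)(x - 4) / 2
  L_2(x) = (x - 1)(x - 2)(x - 4) / -2
  L_3(x) = (x - 1)(x - 2)(x - 3) / 6
Then p(x) = -8·L_0(x) - 35·L_1(x) - 94·L_2(x) - 197·L_3(x).
Expanding and collecting terms gives p(x) = -2x^3 - 4x^2 - x - 1.
Check: p(2) = -35. ✓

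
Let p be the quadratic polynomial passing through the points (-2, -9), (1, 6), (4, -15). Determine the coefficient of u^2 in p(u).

-2

Write p(u) = au^2 + bu + c. Substituting each data point gives a linear system:
  4a - 2b + c = -9
  a + b + c = 6
  16a + 4b + c = -15
Solving the system yields a = -2, b = 3, c = 5.
So p(u) = -2u^2 + 3u + 5.
The leading coefficient is -2.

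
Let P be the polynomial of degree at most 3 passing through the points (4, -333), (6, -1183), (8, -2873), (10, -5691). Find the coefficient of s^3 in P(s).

Write P(s) = as^3 + bs^2 + cs + d. Substituting each data point gives a linear system:
  64a + 16b + 4c + d = -333
  216a + 36b + 6c + d = -1183
  512a + 64b + 8c + d = -2873
  1000a + 100b + 10c + d = -5691
Solving the system yields a = -6, b = 3, c = 1, d = -1.
So P(s) = -6s³ + 3s² + s - 1.
The leading coefficient is -6.

-6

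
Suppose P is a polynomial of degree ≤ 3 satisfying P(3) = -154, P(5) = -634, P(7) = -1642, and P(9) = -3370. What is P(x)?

Write P(x) = ax^3 + bx^2 + cx + d. Substituting each data point gives a linear system:
  27a + 9b + 3c + d = -154
  125a + 25b + 5c + d = -634
  343a + 49b + 7c + d = -1642
  729a + 81b + 9c + d = -3370
Solving the system yields a = -4, b = -6, c = 4, d = -4.
So P(x) = -4x³ - 6x² + 4x - 4.
Check: P(7) = -1642. ✓

P(x) = -4x^3 - 6x^2 + 4x - 4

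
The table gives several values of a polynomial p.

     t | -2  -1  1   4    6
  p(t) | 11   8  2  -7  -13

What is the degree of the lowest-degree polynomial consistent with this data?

Divided differences on the nodes -2, -1, 1, 4, 6:
  order 0: 11  8  2  -7  -13
  order 1: -3  -3  -3  -3
  order 2: 0  0  0
  order 3: 0  0
  order 4: 0
The order-1 divided differences are all -3 (nonzero) and every higher order vanishes, so the data lies on a polynomial of degree exactly 1.

1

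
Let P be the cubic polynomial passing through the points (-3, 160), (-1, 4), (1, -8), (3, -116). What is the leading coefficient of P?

-5

Write P(x) = ax^3 + bx^2 + cx + d. Substituting each data point gives a linear system:
  -27a + 9b - 3c + d = 160
  -a + b - c + d = 4
  a + b + c + d = -8
  27a + 9b + 3c + d = -116
Solving the system yields a = -5, b = 3, c = -1, d = -5.
So P(x) = -5x³ + 3x² - x - 5.
The leading coefficient is -5.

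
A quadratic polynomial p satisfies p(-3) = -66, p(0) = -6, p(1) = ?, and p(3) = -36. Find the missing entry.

The 3 known points determine the degree-2 polynomial uniquely.
Write p(n) = an^2 + bn + c. Substituting each data point gives a linear system:
  9a - 3b + c = -66
  c = -6
  9a + 3b + c = -36
Solving the system yields a = -5, b = 5, c = -6.
So p(n) = -5n^2 + 5n - 6.
Then p(1) = -6.

-6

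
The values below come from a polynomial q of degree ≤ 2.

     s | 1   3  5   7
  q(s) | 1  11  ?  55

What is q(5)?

The 3 known points determine the degree-2 polynomial uniquely.
Write q(s) = as^2 + bs + c. Substituting each data point gives a linear system:
  a + b + c = 1
  9a + 3b + c = 11
  49a + 7b + c = 55
Solving the system yields a = 1, b = 1, c = -1.
So q(s) = s² + s - 1.
Then q(5) = 29.

29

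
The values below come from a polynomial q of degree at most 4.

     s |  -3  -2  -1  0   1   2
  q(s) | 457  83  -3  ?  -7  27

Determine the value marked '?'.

-5

On equispaced nodes a degree-4 polynomial has vanishing fifth forward difference, so
  - q(-3) + 5·q(-2) - 10·q(-1) + 10·q(0) - 5·q(1) + q(2) = 0.
Substituting the known values and solving for q(0):
  10·q(0) = -50
  q(0) = -5.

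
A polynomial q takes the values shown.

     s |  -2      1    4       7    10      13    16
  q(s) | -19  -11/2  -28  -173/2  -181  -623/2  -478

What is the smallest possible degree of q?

Forward differences of the values at s = -2, 1, 4, 7, 10, 13, 16:
  q  : -19  -11/2  -28  -173/2  -181  -623/2  -478
  Δ  : 27/2  -45/2  -117/2  -189/2  -261/2  -333/2
  Δ^2: -36  -36  -36  -36  -36
  Δ^3: 0  0  0  0
  Δ^4: 0  0  0
  Δ^5: 0  0
  Δ^6: 0
The second differences are constant (-36) and nonzero, while all higher differences vanish, so the minimal degree is 2.

2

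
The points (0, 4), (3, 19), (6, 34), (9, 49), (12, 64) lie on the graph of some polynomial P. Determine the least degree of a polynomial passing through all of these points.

1

Forward differences of the values at u = 0, 3, 6, 9, 12:
  P  : 4  19  34  49  64
  Δ  : 15  15  15  15
  Δ^2: 0  0  0
  Δ^3: 0  0
  Δ^4: 0
The first differences are constant (15) and nonzero, while all higher differences vanish, so the minimal degree is 1.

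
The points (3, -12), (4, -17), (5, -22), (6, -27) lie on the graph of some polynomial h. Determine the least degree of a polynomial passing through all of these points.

1

Forward differences of the values at n = 3, 4, 5, 6:
  h  : -12  -17  -22  -27
  Δ  : -5  -5  -5
  Δ^2: 0  0
  Δ^3: 0
The first differences are constant (-5) and nonzero, while all higher differences vanish, so the minimal degree is 1.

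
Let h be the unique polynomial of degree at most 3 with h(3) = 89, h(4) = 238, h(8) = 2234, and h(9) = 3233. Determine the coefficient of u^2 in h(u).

-5

Write h(u) = au^3 + bu^2 + cu + d. Substituting each data point gives a linear system:
  27a + 9b + 3c + d = 89
  64a + 16b + 4c + d = 238
  512a + 64b + 8c + d = 2234
  729a + 81b + 9c + d = 3233
Solving the system yields a = 5, b = -5, c = -1, d = 2.
So h(u) = 5u^3 - 5u^2 - u + 2.
The coefficient of u^2 is -5.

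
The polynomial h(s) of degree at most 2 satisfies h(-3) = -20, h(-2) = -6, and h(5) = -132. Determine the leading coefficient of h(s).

-4

Write h(s) = as^2 + bs + c. Substituting each data point gives a linear system:
  9a - 3b + c = -20
  4a - 2b + c = -6
  25a + 5b + c = -132
Solving the system yields a = -4, b = -6, c = -2.
So h(s) = -4s^2 - 6s - 2.
The leading coefficient is -4.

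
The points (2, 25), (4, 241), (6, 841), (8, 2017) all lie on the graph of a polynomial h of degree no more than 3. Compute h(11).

5281

Using the Lagrange interpolation formula with nodes 2, 4, 6, 8:
  L_0(t) = (t - 4)(t - 6)(t - 8) / -48
  L_1(t) = (t - 2)(t - 6)(t - 8) / 16
  L_2(t) = (t - 2)(t - 4)(t - 8) / -16
  L_3(t) = (t - 2)(t - 4)(t - 6) / 48
Then h(t) = 25·L_0(t) + 241·L_1(t) + 841·L_2(t) + 2017·L_3(t).
Expanding and collecting terms gives h(t) = 4t³ - 4t + 1.
Evaluating at t = 11: h(11) = 5281.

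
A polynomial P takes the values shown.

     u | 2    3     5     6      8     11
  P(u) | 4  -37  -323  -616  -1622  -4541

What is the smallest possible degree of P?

3

Divided differences on the nodes 2, 3, 5, 6, 8, 11:
  order 0: 4  -37  -323  -616  -1622  -4541
  order 1: -41  -143  -293  -503  -973
  order 2: -34  -50  -70  -94
  order 3: -4  -4  -4
  order 4: 0  0
  order 5: 0
The order-3 divided differences are all -4 (nonzero) and every higher order vanishes, so the data lies on a polynomial of degree exactly 3.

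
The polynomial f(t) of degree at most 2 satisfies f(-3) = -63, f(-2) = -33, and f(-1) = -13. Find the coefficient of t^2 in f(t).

-5

Write f(t) = at^2 + bt + c. Substituting each data point gives a linear system:
  9a - 3b + c = -63
  4a - 2b + c = -33
  a - b + c = -13
Solving the system yields a = -5, b = 5, c = -3.
So f(t) = -5t² + 5t - 3.
The leading coefficient is -5.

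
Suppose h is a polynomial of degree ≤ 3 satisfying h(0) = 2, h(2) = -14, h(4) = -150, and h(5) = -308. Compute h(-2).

42

Write h(u) = au^3 + bu^2 + cu + d. Substituting each data point gives a linear system:
  d = 2
  8a + 4b + 2c + d = -14
  64a + 16b + 4c + d = -150
  125a + 25b + 5c + d = -308
Solving the system yields a = -3, b = 3, c = -2, d = 2.
So h(u) = -3u^3 + 3u^2 - 2u + 2.
Then h(-2) = 42.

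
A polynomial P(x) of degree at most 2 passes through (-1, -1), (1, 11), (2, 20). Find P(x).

Write P(x) = ax^2 + bx + c. Substituting each data point gives a linear system:
  a - b + c = -1
  a + b + c = 11
  4a + 2b + c = 20
Solving the system yields a = 1, b = 6, c = 4.
So P(x) = x^2 + 6x + 4.
Check: P(-1) = -1. ✓

P(x) = x^2 + 6x + 4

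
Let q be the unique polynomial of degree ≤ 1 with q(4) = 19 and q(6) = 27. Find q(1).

7

Write q(n) = an + b. Substituting each data point gives a linear system:
  4a + b = 19
  6a + b = 27
Solving the system yields a = 4, b = 3.
So q(n) = 4n + 3.
Then q(1) = 7.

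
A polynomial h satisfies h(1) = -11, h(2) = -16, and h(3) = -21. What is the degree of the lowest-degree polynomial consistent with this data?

1

Divided differences on the nodes 1, 2, 3:
  order 0: -11  -16  -21
  order 1: -5  -5
  order 2: 0
The order-1 divided differences are all -5 (nonzero) and every higher order vanishes, so the data lies on a polynomial of degree exactly 1.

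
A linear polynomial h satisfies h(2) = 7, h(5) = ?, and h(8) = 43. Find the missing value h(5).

On equispaced nodes a degree-1 polynomial has vanishing second forward difference, so
  h(2) - 2·h(5) + h(8) = 0.
Substituting the known values and solving for h(5):
  -2·h(5) = -50
  h(5) = 25.

25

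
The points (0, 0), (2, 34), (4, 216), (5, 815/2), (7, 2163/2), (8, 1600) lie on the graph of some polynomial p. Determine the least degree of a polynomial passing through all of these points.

Divided differences on the nodes 0, 2, 4, 5, 7, 8:
  order 0: 0  34  216  815/2  2163/2  1600
  order 1: 17  91  383/2  337  1037/2
  order 2: 37/2  67/2  97/2  121/2
  order 3: 3  3  3
  order 4: 0  0
  order 5: 0
The order-3 divided differences are all 3 (nonzero) and every higher order vanishes, so the data lies on a polynomial of degree exactly 3.

3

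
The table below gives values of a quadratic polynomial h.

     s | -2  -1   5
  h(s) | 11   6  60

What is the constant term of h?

5

Write h(s) = as^2 + bs + c. Substituting each data point gives a linear system:
  4a - 2b + c = 11
  a - b + c = 6
  25a + 5b + c = 60
Solving the system yields a = 2, b = 1, c = 5.
So h(s) = 2s² + s + 5.
The constant term is 5.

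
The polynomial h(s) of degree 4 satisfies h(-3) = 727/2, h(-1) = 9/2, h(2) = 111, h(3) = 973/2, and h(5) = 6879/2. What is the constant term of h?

Write h(s) = as^4 + bs^3 + cs^2 + ds + e. Substituting each data point gives a linear system:
  81a - 27b + 9c - 3d + e = 727/2
  a - b + c - d + e = 9/2
  16a + 8b + 4c + 2d + e = 111
  81a + 27b + 9c + 3d + e = 973/2
  625a + 125b + 25c + 5d + e = 6879/2
Solving the system yields a = 5, b = 2, c = 2, d = 5/2, e = 2.
So h(s) = 5s^4 + 2s^3 + 2s^2 + (5/2)s + 2.
The constant term is 2.

2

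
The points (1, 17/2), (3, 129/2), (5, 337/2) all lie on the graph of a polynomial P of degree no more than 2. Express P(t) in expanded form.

P(t) = 6t^2 + 4t - 3/2

Using the Lagrange interpolation formula with nodes 1, 3, 5:
  L_0(t) = (t - 3)(t - 5) / 8
  L_1(t) = (t - 1)(t - 5) / -4
  L_2(t) = (t - 1)(t - 3) / 8
Then P(t) = 17/2·L_0(t) + 129/2·L_1(t) + 337/2·L_2(t).
Expanding and collecting terms gives P(t) = 6t^2 + 4t - 3/2.
Check: P(5) = 337/2. ✓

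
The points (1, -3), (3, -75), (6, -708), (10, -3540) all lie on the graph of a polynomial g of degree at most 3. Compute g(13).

-7995

Write g(n) = an^3 + bn^2 + cn + d. Substituting each data point gives a linear system:
  a + b + c + d = -3
  27a + 9b + 3c + d = -75
  216a + 36b + 6c + d = -708
  1000a + 100b + 10c + d = -3540
Solving the system yields a = -4, b = 5, c = -4, d = 0.
So g(n) = -4n^3 + 5n^2 - 4n.
Then g(13) = -7995.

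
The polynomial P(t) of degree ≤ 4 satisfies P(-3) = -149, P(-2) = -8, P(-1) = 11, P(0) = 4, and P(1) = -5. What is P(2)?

Forward differences of the values at t = -3, -2, -1, 0, 1:
  P  : -149  -8  11  4  -5
  Δ  : 141  19  -7  -9
  Δ^2: -122  -26  -2
  Δ^3: 96  24
  Δ^4: -72
The fourth differences are constant, confirming degree 4.
Interpolating (Newton forward form) and evaluating at t = 2 gives P(2) = -64.

-64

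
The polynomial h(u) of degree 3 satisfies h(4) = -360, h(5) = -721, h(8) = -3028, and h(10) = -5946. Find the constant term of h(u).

Write h(u) = au^3 + bu^2 + cu + d. Substituting each data point gives a linear system:
  64a + 16b + 4c + d = -360
  125a + 25b + 5c + d = -721
  512a + 64b + 8c + d = -3028
  1000a + 100b + 10c + d = -5946
Solving the system yields a = -6, b = 0, c = 5, d = 4.
So h(u) = -6u³ + 5u + 4.
The constant term is 4.

4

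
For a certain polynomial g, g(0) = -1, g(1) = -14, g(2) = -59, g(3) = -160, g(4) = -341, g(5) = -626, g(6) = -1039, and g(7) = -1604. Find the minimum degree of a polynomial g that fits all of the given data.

3

Forward differences of the values at u = 0, 1, 2, 3, 4, 5, 6, 7:
  g  : -1  -14  -59  -160  -341  -626  -1039  -1604
  Δ  : -13  -45  -101  -181  -285  -413  -565
  Δ^2: -32  -56  -80  -104  -128  -152
  Δ^3: -24  -24  -24  -24  -24
  Δ^4: 0  0  0  0
  Δ^5: 0  0  0
  Δ^6: 0  0
  Δ^7: 0
The third differences are constant (-24) and nonzero, while all higher differences vanish, so the minimal degree is 3.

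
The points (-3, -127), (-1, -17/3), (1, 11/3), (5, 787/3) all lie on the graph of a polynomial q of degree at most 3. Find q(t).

Write q(t) = at^3 + bt^2 + ct + d. Substituting each data point gives a linear system:
  -27a + 9b - 3c + d = -127
  -a + b - c + d = -17/3
  a + b + c + d = 11/3
  125a + 25b + 5c + d = 787/3
Solving the system yields a = 3, b = -5, c = 5/3, d = 4.
So q(t) = 3t³ - 5t² + (5/3)t + 4.
Check: q(-1) = -17/3. ✓

q(t) = 3t^3 - 5t^2 + (5/3)t + 4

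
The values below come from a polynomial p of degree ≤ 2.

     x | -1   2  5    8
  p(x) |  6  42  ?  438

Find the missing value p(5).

On equispaced nodes a degree-2 polynomial has vanishing third forward difference, so
  - p(-1) + 3·p(2) - 3·p(5) + p(8) = 0.
Substituting the known values and solving for p(5):
  -3·p(5) = -558
  p(5) = 186.

186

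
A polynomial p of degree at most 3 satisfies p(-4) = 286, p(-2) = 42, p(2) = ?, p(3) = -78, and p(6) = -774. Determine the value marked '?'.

The 4 known points determine the degree-3 polynomial uniquely.
Write p(t) = at^3 + bt^2 + ct + d. Substituting each data point gives a linear system:
  -64a + 16b - 4c + d = 286
  -8a + 4b - 2c + d = 42
  27a + 9b + 3c + d = -78
  216a + 36b + 6c + d = -774
Solving the system yields a = -4, b = 2, c = 2, d = 6.
So p(t) = -4t^3 + 2t^2 + 2t + 6.
Then p(2) = -14.

-14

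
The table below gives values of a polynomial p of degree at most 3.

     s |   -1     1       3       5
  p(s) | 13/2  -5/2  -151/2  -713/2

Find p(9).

-4237/2

Forward differences of the values at s = -1, 1, 3, 5:
  p  : 13/2  -5/2  -151/2  -713/2
  Δ  : -9  -73  -281
  Δ^2: -64  -208
  Δ^3: -144
The third differences are constant, confirming degree 3.
Interpolating (Newton forward form) and evaluating at s = 9 gives p(9) = -4237/2.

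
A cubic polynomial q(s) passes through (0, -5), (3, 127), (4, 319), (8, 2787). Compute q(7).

Using the Lagrange interpolation formula with nodes 0, 3, 4, 8:
  L_0(s) = (s - 3)(s - 4)(s - 8) / -96
  L_1(s) = s(s - 4)(s - 8) / 15
  L_2(s) = s(s - 3)(s - 8) / -16
  L_3(s) = s(s - 3)(s - 4) / 160
Then q(s) = -5·L_0(s) + 127·L_1(s) + 319·L_2(s) + 2787·L_3(s).
Expanding and collecting terms gives q(s) = 6s^3 - 5s^2 + 5s - 5.
Evaluating at s = 7: q(7) = 1843.

1843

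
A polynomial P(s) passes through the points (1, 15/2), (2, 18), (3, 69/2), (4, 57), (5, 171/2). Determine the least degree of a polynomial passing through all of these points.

Forward differences of the values at s = 1, 2, 3, 4, 5:
  P  : 15/2  18  69/2  57  171/2
  Δ  : 21/2  33/2  45/2  57/2
  Δ^2: 6  6  6
  Δ^3: 0  0
  Δ^4: 0
The second differences are constant (6) and nonzero, while all higher differences vanish, so the minimal degree is 2.

2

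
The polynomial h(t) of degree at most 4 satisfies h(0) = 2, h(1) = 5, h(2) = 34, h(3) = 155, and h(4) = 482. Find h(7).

Write h(t) = at^4 + bt^3 + ct^2 + dt + e. Substituting each data point gives a linear system:
  e = 2
  a + b + c + d + e = 5
  16a + 8b + 4c + 2d + e = 34
  81a + 27b + 9c + 3d + e = 155
  256a + 64b + 16c + 4d + e = 482
Solving the system yields a = 2, b = -1, c = 2, d = 0, e = 2.
So h(t) = 2t⁴ - t³ + 2t² + 2.
Then h(7) = 4559.

4559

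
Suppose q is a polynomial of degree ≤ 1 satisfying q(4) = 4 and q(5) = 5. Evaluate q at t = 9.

Write q(t) = at + b. Substituting each data point gives a linear system:
  4a + b = 4
  5a + b = 5
Solving the system yields a = 1, b = 0.
So q(t) = t.
Then q(9) = 9.

9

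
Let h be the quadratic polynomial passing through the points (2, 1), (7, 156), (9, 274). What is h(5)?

Using the Lagrange interpolation formula with nodes 2, 7, 9:
  L_0(u) = (u - 7)(u - 9) / 35
  L_1(u) = (u - 2)(u - 9) / -10
  L_2(u) = (u - 2)(u - 7) / 14
Then h(u) = 1·L_0(u) + 156·L_1(u) + 274·L_2(u).
Expanding and collecting terms gives h(u) = 4u² - 5u - 5.
Evaluating at u = 5: h(5) = 70.

70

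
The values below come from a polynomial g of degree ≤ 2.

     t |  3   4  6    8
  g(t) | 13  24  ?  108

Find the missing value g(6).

The 3 known points determine the degree-2 polynomial uniquely.
Write g(t) = at^2 + bt + c. Substituting each data point gives a linear system:
  9a + 3b + c = 13
  16a + 4b + c = 24
  64a + 8b + c = 108
Solving the system yields a = 2, b = -3, c = 4.
So g(t) = 2t^2 - 3t + 4.
Then g(6) = 58.

58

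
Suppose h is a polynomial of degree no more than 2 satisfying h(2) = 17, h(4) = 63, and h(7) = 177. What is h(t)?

h(t) = 3t^2 + 5t - 5

Write h(t) = at^2 + bt + c. Substituting each data point gives a linear system:
  4a + 2b + c = 17
  16a + 4b + c = 63
  49a + 7b + c = 177
Solving the system yields a = 3, b = 5, c = -5.
So h(t) = 3t^2 + 5t - 5.
Check: h(4) = 63. ✓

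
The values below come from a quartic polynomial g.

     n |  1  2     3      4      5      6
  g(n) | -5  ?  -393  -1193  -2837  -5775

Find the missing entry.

On equispaced nodes a degree-4 polynomial has vanishing fifth forward difference, so
  - g(1) + 5·g(2) - 10·g(3) + 10·g(4) - 5·g(5) + g(6) = 0.
Substituting the known values and solving for g(2):
  5·g(2) = -415
  g(2) = -83.

-83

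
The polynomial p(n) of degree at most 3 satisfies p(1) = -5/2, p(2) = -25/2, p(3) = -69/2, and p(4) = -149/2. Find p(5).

-277/2

Write p(n) = an^3 + bn^2 + cn + d. Substituting each data point gives a linear system:
  a + b + c + d = -5/2
  8a + 4b + 2c + d = -25/2
  27a + 9b + 3c + d = -69/2
  64a + 16b + 4c + d = -149/2
Solving the system yields a = -1, b = 0, c = -3, d = 3/2.
So p(n) = -n^3 - 3n + 3/2.
Then p(5) = -277/2.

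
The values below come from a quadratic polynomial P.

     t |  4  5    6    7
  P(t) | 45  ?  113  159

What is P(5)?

75

The 3 known points determine the degree-2 polynomial uniquely.
Write P(t) = at^2 + bt + c. Substituting each data point gives a linear system:
  16a + 4b + c = 45
  36a + 6b + c = 113
  49a + 7b + c = 159
Solving the system yields a = 4, b = -6, c = 5.
So P(t) = 4t^2 - 6t + 5.
Then P(5) = 75.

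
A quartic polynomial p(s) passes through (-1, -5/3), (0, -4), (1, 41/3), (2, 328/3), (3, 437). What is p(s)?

p(s) = 4s^4 + (5/3)s^3 + 6s^2 + 6s - 4

Using the Lagrange interpolation formula with nodes -1, 0, 1, 2, 3:
  L_0(s) = s(s - 1)(s - 2)(s - 3) / 24
  L_1(s) = (s + 1)(s - 1)(s - 2)(s - 3) / -6
  L_2(s) = (s + 1)s(s - 2)(s - 3) / 4
  L_3(s) = (s + 1)s(s - 1)(s - 3) / -6
  L_4(s) = (s + 1)s(s - 1)(s - 2) / 24
Then p(s) = -5/3·L_0(s) - 4·L_1(s) + 41/3·L_2(s) + 328/3·L_3(s) + 437·L_4(s).
Expanding and collecting terms gives p(s) = 4s^4 + (5/3)s^3 + 6s^2 + 6s - 4.
Check: p(1) = 41/3. ✓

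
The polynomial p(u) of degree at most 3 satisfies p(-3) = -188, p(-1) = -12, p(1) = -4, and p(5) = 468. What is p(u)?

p(u) = 5u^3 - 6u^2 - u - 2

Write p(u) = au^3 + bu^2 + cu + d. Substituting each data point gives a linear system:
  -27a + 9b - 3c + d = -188
  -a + b - c + d = -12
  a + b + c + d = -4
  125a + 25b + 5c + d = 468
Solving the system yields a = 5, b = -6, c = -1, d = -2.
So p(u) = 5u³ - 6u² - u - 2.
Check: p(5) = 468. ✓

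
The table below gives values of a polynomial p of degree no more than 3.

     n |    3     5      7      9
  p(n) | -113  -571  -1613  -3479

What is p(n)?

p(n) = -5n^3 + 2n^2 + 4

Write p(n) = an^3 + bn^2 + cn + d. Substituting each data point gives a linear system:
  27a + 9b + 3c + d = -113
  125a + 25b + 5c + d = -571
  343a + 49b + 7c + d = -1613
  729a + 81b + 9c + d = -3479
Solving the system yields a = -5, b = 2, c = 0, d = 4.
So p(n) = -5n^3 + 2n^2 + 4.
Check: p(7) = -1613. ✓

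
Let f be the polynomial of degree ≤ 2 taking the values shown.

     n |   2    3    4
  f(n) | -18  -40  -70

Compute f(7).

-208

Forward differences of the values at n = 2, 3, 4:
  f  : -18  -40  -70
  Δ  : -22  -30
  Δ^2: -8
The second differences are constant, confirming degree 2.
Interpolating (Newton forward form) and evaluating at n = 7 gives f(7) = -208.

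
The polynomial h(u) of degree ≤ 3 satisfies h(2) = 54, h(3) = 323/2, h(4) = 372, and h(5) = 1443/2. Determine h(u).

Write h(u) = au^3 + bu^2 + cu + d. Substituting each data point gives a linear system:
  8a + 4b + 2c + d = 54
  27a + 9b + 3c + d = 323/2
  64a + 16b + 4c + d = 372
  125a + 25b + 5c + d = 1443/2
Solving the system yields a = 6, b = -5/2, c = 6, d = 4.
So h(u) = 6u³ - (5/2)u² + 6u + 4.
Check: h(4) = 372. ✓

h(u) = 6u^3 - (5/2)u^2 + 6u + 4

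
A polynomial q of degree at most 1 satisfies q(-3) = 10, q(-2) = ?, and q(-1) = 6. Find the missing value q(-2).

On equispaced nodes a degree-1 polynomial has vanishing second forward difference, so
  q(-3) - 2·q(-2) + q(-1) = 0.
Substituting the known values and solving for q(-2):
  -2·q(-2) = -16
  q(-2) = 8.

8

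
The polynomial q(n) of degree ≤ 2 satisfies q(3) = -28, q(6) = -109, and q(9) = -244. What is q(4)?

Forward differences of the values at n = 3, 6, 9:
  q  : -28  -109  -244
  Δ  : -81  -135
  Δ^2: -54
The second differences are constant, confirming degree 2.
Interpolating (Newton forward form) and evaluating at n = 4 gives q(4) = -49.

-49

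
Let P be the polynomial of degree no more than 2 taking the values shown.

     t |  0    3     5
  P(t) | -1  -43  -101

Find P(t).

P(t) = -3t^2 - 5t - 1

Write P(t) = at^2 + bt + c. Substituting each data point gives a linear system:
  c = -1
  9a + 3b + c = -43
  25a + 5b + c = -101
Solving the system yields a = -3, b = -5, c = -1.
So P(t) = -3t² - 5t - 1.
Check: P(3) = -43. ✓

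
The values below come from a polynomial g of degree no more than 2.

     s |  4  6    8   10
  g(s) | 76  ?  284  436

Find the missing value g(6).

164

The 3 known points determine the degree-2 polynomial uniquely.
Write g(s) = as^2 + bs + c. Substituting each data point gives a linear system:
  16a + 4b + c = 76
  64a + 8b + c = 284
  100a + 10b + c = 436
Solving the system yields a = 4, b = 4, c = -4.
So g(s) = 4s^2 + 4s - 4.
Then g(6) = 164.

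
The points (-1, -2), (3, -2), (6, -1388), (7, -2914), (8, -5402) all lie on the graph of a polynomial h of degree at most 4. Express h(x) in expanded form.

Write h(x) = ax^4 + bx^3 + cx^2 + dx + e. Substituting each data point gives a linear system:
  a - b + c - d + e = -2
  81a + 27b + 9c + 3d + e = -2
  1296a + 216b + 36c + 6d + e = -1388
  2401a + 343b + 49c + 7d + e = -2914
  4096a + 512b + 64c + 8d + e = -5402
Solving the system yields a = -2, b = 5, c = 4, d = -3, e = -2.
So h(x) = -2x^4 + 5x^3 + 4x^2 - 3x - 2.
Check: h(3) = -2. ✓

h(x) = -2x^4 + 5x^3 + 4x^2 - 3x - 2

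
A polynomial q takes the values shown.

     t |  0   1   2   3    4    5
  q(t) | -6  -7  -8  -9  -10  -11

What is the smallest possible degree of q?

1

Forward differences of the values at t = 0, 1, 2, 3, 4, 5:
  q  : -6  -7  -8  -9  -10  -11
  Δ  : -1  -1  -1  -1  -1
  Δ^2: 0  0  0  0
  Δ^3: 0  0  0
  Δ^4: 0  0
  Δ^5: 0
The first differences are constant (-1) and nonzero, while all higher differences vanish, so the minimal degree is 1.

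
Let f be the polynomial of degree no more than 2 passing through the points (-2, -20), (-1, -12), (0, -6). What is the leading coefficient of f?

-1

Write f(n) = an^2 + bn + c. Substituting each data point gives a linear system:
  4a - 2b + c = -20
  a - b + c = -12
  c = -6
Solving the system yields a = -1, b = 5, c = -6.
So f(n) = -n^2 + 5n - 6.
The leading coefficient is -1.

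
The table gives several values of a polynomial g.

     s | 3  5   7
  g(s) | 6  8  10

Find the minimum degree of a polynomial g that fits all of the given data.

Forward differences of the values at s = 3, 5, 7:
  g  : 6  8  10
  Δ  : 2  2
  Δ^2: 0
The first differences are constant (2) and nonzero, while all higher differences vanish, so the minimal degree is 1.

1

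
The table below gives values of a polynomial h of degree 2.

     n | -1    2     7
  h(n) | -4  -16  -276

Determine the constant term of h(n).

4

Write h(n) = an^2 + bn + c. Substituting each data point gives a linear system:
  a - b + c = -4
  4a + 2b + c = -16
  49a + 7b + c = -276
Solving the system yields a = -6, b = 2, c = 4.
So h(n) = -6n² + 2n + 4.
The constant term is 4.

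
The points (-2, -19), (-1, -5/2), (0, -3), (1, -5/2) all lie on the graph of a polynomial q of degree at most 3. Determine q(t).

q(t) = 3t^3 + (1/2)t^2 - 3t - 3

Write q(t) = at^3 + bt^2 + ct + d. Substituting each data point gives a linear system:
  -8a + 4b - 2c + d = -19
  -a + b - c + d = -5/2
  d = -3
  a + b + c + d = -5/2
Solving the system yields a = 3, b = 1/2, c = -3, d = -3.
So q(t) = 3t^3 + (1/2)t^2 - 3t - 3.
Check: q(1) = -5/2. ✓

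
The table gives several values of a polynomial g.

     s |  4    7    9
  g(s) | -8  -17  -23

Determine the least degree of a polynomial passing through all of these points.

1

Divided differences on the nodes 4, 7, 9:
  order 0: -8  -17  -23
  order 1: -3  -3
  order 2: 0
The order-1 divided differences are all -3 (nonzero) and every higher order vanishes, so the data lies on a polynomial of degree exactly 1.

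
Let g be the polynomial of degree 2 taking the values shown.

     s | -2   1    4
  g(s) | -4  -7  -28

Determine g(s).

Write g(s) = as^2 + bs + c. Substituting each data point gives a linear system:
  4a - 2b + c = -4
  a + b + c = -7
  16a + 4b + c = -28
Solving the system yields a = -1, b = -2, c = -4.
So g(s) = -s^2 - 2s - 4.
Check: g(1) = -7. ✓

g(s) = -s^2 - 2s - 4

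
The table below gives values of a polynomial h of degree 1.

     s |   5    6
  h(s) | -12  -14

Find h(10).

-22

Write h(s) = as + b. Substituting each data point gives a linear system:
  5a + b = -12
  6a + b = -14
Solving the system yields a = -2, b = -2.
So h(s) = -2s - 2.
Then h(10) = -22.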